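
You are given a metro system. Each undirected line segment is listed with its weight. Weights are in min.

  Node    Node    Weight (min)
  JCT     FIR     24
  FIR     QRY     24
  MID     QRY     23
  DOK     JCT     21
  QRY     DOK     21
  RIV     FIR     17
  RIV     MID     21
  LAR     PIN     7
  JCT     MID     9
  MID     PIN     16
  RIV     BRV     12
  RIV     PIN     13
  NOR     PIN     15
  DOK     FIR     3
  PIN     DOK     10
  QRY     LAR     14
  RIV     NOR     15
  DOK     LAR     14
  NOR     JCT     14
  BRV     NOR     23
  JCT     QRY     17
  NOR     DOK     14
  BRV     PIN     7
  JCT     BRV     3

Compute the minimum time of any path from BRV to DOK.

17 min

Enumerating some paths:
BRV–JCT–DOK: 3+21 = 24
BRV–PIN–DOK: 7+10 = 17
BRV–PIN–LAR–DOK: 7+7+14 = 28
The minimum is 17 min via BRV–PIN–DOK.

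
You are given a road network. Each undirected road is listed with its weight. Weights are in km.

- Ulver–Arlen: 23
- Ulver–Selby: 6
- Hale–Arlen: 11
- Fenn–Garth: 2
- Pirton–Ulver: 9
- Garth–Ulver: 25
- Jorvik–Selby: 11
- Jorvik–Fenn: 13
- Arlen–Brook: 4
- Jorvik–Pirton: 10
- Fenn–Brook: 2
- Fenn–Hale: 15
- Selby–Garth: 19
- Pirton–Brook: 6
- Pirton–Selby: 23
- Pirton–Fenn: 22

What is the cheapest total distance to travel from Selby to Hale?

Settle nodes by increasing distance from Selby:
Selby: 0
Ulver: 6  (via Selby)
Jorvik: 11  (via Selby)
Pirton: 15  (via Ulver)
Garth: 19  (via Selby)
Fenn: 21  (via Garth)
Brook: 21  (via Pirton)
Arlen: 25  (via Brook)
Hale: 36  (via Fenn)
Shortest route: Selby–Garth–Fenn–Hale = 36 km.

36 km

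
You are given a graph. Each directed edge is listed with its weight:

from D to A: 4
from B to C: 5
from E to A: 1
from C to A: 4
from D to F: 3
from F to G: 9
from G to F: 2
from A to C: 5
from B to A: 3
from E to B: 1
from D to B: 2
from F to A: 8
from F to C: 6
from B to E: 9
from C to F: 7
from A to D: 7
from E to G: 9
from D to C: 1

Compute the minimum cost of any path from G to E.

Enumerating some paths:
G → F → C → A → D → B → E: 2+6+4+7+2+9 = 30
G → F → A → D → B → E: 2+8+7+2+9 = 28
Cheapest is G → F → A → D → B → E at 28.

28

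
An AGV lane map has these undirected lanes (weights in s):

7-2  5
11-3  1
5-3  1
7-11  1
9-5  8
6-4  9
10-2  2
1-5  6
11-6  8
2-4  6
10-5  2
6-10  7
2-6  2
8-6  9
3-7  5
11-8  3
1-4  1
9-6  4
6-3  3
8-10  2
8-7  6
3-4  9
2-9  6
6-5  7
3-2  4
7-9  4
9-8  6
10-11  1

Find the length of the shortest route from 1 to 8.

10 s

Compare a few routes:
1 → 5 → 10 → 8: 6+2+2 = 10
1 → 5 → 3 → 11 → 8: 6+1+1+3 = 11
1 → 5 → 3 → 11 → 10 → 8: 6+1+1+1+2 = 11
Cheapest is 1 → 5 → 10 → 8 at 10 s.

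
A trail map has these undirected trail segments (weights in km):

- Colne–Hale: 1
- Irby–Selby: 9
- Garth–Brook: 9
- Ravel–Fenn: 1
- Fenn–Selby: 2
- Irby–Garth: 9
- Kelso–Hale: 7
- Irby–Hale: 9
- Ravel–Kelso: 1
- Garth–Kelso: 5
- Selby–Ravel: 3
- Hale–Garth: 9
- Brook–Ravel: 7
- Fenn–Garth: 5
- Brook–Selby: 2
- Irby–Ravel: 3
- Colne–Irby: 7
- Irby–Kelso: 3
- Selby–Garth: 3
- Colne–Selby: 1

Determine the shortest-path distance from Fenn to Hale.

4 km

Shortest distances from Fenn:
Fenn: 0
Ravel: 1  (via Fenn)
Kelso: 2  (via Ravel)
Selby: 2  (via Fenn)
Colne: 3  (via Selby)
Brook: 4  (via Selby)
Hale: 4  (via Colne)
Shortest route: Fenn → Selby → Colne → Hale = 4 km.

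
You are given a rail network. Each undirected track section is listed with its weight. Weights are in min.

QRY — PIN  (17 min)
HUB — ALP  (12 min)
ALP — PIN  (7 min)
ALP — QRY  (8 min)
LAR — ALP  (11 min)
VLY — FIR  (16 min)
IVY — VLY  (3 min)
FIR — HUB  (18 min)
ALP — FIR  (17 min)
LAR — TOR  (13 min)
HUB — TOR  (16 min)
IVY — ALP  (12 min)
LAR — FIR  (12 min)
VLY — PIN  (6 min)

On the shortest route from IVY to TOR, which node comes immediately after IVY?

Enumerating some paths:
IVY - ALP - LAR - TOR: 12+11+13 = 36
IVY - VLY - FIR - LAR - TOR: 3+16+12+13 = 44
IVY - ALP - HUB - TOR: 12+12+16 = 40
IVY - VLY - PIN - ALP - LAR - TOR: 3+6+7+11+13 = 40
Cheapest is IVY - ALP - LAR - TOR at 36 min.
So from IVY the first move is to ALP.

ALP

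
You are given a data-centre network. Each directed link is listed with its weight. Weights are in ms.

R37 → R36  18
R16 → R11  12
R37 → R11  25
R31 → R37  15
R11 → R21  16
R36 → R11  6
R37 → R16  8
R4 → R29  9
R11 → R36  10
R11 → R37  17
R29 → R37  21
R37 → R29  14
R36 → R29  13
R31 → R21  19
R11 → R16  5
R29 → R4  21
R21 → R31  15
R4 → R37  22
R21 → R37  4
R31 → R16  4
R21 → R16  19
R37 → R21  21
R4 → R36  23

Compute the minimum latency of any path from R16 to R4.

56 ms

Compare a few routes:
R16 → R11 → R21 → R37 → R29 → R4: 12+16+4+14+21 = 67
R16 → R11 → R37 → R29 → R4: 12+17+14+21 = 64
R16 → R11 → R36 → R29 → R4: 12+10+13+21 = 56
Cheapest is R16 → R11 → R36 → R29 → R4 at 56 ms.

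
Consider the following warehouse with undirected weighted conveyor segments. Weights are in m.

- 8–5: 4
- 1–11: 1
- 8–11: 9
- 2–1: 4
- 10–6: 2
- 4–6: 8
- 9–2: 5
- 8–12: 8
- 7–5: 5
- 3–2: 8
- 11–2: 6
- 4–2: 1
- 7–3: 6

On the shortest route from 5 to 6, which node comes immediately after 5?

8

Candidate routes:
5 - 8 - 11 - 2 - 4 - 6: 4+9+6+1+8 = 28
5 - 8 - 11 - 1 - 2 - 4 - 6: 4+9+1+4+1+8 = 27
Cheapest is 5 - 8 - 11 - 1 - 2 - 4 - 6 at 27 m.
So from 5 the first move is to 8.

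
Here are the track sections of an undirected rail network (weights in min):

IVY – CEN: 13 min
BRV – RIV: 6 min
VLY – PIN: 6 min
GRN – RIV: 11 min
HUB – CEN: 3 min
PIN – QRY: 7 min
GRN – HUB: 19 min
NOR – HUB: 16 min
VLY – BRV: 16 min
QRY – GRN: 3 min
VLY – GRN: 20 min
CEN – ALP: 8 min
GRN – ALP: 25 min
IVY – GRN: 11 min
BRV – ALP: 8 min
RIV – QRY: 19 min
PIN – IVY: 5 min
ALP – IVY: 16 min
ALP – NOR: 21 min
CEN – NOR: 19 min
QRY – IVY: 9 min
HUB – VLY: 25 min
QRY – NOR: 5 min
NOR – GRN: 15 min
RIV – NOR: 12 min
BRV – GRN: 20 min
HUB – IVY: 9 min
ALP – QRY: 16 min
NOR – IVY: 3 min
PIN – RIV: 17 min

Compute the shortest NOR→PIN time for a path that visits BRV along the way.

40 min

Shortest NOR→BRV: NOR → RIV → BRV = 18
Best BRV to PIN: BRV → VLY → PIN costing 22
Total via BRV: 18 + 22 = 40 min.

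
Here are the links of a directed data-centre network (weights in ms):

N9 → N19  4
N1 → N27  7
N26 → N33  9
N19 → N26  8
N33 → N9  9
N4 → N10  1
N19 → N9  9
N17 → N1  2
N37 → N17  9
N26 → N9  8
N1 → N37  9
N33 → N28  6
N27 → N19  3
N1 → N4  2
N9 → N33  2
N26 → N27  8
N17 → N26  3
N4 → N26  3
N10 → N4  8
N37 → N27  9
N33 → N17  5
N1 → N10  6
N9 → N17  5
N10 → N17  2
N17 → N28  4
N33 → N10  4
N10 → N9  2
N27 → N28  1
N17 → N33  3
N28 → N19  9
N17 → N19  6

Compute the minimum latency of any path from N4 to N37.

14 ms

Settle nodes by increasing distance from N4:
N4: 0
N10: 1  (via N4)
N9: 3  (via N10)
N17: 3  (via N10)
N26: 3  (via N4)
N1: 5  (via N17)
N33: 5  (via N9)
N28: 7  (via N17)
N19: 7  (via N9)
N27: 11  (via N26)
N37: 14  (via N1)
Shortest route: N4 → N10 → N17 → N1 → N37 = 14 ms.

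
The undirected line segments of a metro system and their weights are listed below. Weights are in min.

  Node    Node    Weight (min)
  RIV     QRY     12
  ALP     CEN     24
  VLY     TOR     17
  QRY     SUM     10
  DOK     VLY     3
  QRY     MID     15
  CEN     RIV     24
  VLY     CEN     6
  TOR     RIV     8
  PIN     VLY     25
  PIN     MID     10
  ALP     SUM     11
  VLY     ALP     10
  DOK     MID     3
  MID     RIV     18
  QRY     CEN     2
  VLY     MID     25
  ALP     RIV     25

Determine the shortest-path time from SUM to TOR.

30 min

Candidate routes:
SUM - QRY - CEN - RIV - TOR: 10+2+24+8 = 44
SUM - ALP - VLY - TOR: 11+10+17 = 38
SUM - QRY - CEN - VLY - TOR: 10+2+6+17 = 35
SUM - QRY - RIV - TOR: 10+12+8 = 30
Cheapest is SUM - QRY - RIV - TOR at 30 min.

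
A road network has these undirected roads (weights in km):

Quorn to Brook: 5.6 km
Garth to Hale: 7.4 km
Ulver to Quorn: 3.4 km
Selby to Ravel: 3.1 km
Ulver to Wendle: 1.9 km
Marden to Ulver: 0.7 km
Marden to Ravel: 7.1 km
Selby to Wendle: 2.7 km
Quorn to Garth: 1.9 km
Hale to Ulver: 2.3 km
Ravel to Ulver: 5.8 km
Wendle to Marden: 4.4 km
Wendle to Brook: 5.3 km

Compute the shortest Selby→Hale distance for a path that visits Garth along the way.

Shortest Selby→Garth: Selby–Wendle–Ulver–Quorn–Garth = 9.9
Best Garth to Hale: Garth–Hale costing 7.4
Total via Garth: 9.9 + 7.4 = 17.3 km.

17.3 km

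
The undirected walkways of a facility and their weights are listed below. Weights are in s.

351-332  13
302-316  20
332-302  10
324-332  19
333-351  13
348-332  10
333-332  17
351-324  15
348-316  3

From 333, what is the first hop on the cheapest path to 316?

Compare a few routes:
333–332–348–316: 17+10+3 = 30
333–351–332–348–316: 13+13+10+3 = 39
The minimum is 30 s via 333–332–348–316.
So from 333 the first move is to 332.

332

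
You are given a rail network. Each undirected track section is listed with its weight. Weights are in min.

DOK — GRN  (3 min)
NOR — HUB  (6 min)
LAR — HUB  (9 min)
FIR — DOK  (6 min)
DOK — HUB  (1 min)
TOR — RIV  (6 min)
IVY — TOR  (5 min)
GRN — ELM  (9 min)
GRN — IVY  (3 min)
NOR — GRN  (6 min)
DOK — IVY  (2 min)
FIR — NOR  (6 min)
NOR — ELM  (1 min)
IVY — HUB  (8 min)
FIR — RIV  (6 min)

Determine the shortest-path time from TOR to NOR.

Candidate routes:
TOR–IVY–GRN–ELM–NOR: 5+3+9+1 = 18
TOR–IVY–GRN–DOK–HUB–NOR: 5+3+3+1+6 = 18
TOR–IVY–DOK–HUB–NOR: 5+2+1+6 = 14
TOR–IVY–DOK–GRN–NOR: 5+2+3+6 = 16
The minimum is 14 min via TOR–IVY–DOK–HUB–NOR.

14 min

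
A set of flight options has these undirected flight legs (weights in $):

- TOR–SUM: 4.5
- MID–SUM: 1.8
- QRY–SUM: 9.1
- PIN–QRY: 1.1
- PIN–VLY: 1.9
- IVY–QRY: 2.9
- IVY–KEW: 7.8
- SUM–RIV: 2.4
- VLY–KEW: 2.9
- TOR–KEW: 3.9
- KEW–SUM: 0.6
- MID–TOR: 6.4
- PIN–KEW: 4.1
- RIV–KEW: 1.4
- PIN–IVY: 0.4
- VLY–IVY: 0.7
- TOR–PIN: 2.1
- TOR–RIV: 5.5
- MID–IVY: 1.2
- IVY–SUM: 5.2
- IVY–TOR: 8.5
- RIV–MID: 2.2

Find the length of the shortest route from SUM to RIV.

Settle nodes by increasing distance from SUM:
SUM: 0
KEW: 0.6  (via SUM)
MID: 1.8  (via SUM)
RIV: 2  (via KEW)
Shortest route: SUM–KEW–RIV = $2.

$2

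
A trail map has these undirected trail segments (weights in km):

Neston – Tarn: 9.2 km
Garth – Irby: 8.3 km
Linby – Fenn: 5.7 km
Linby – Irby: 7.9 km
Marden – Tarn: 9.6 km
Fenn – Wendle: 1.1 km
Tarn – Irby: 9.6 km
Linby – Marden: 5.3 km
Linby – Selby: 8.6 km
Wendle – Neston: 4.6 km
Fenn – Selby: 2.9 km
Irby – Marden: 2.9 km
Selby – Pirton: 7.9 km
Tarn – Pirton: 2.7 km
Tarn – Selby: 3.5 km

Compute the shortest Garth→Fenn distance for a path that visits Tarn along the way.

Shortest Garth→Tarn: Garth → Irby → Tarn = 17.9
Shortest Tarn→Fenn: Tarn → Selby → Fenn = 6.4
Total via Tarn: 17.9 + 6.4 = 24.3 km.

24.3 km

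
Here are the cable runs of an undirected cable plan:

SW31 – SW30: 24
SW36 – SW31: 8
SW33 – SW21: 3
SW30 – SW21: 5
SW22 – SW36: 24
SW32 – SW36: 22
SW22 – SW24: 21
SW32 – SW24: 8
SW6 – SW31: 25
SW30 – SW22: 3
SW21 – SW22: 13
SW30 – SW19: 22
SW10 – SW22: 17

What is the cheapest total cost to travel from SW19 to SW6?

71

Compare a few routes:
SW19 - SW30 - SW22 - SW36 - SW31 - SW6: 22+3+24+8+25 = 82
SW19 - SW30 - SW31 - SW6: 22+24+25 = 71
SW19 - SW30 - SW21 - SW22 - SW36 - SW31 - SW6: 22+5+13+24+8+25 = 97
SW19 - SW30 - SW22 - SW24 - SW32 - SW36 - SW31 - SW6: 22+3+21+8+22+8+25 = 109
Cheapest is SW19 - SW30 - SW31 - SW6 at 71.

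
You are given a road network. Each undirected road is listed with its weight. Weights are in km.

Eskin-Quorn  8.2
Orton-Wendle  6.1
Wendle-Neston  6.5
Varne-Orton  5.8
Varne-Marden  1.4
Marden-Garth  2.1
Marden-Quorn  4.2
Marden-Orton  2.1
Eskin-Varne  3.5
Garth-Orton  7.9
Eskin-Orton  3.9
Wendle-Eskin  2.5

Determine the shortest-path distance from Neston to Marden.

Compare a few routes:
Neston–Wendle–Eskin–Orton–Marden: 6.5+2.5+3.9+2.1 = 15
Neston–Wendle–Eskin–Varne–Marden: 6.5+2.5+3.5+1.4 = 13.9
Neston–Wendle–Orton–Marden: 6.5+6.1+2.1 = 14.7
Cheapest is Neston–Wendle–Eskin–Varne–Marden at 13.9 km.

13.9 km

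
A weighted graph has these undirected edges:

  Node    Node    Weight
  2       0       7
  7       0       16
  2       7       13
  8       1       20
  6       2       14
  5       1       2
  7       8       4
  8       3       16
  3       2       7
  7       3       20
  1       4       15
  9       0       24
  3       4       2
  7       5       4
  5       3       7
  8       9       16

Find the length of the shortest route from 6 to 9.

Shortest distances from 6:
6: 0
2: 14  (via 6)
0: 21  (via 2)
3: 21  (via 2)
4: 23  (via 3)
7: 27  (via 2)
5: 28  (via 3)
1: 30  (via 5)
8: 31  (via 7)
9: 45  (via 0)
Shortest route: 6–2–0–9 = 45.

45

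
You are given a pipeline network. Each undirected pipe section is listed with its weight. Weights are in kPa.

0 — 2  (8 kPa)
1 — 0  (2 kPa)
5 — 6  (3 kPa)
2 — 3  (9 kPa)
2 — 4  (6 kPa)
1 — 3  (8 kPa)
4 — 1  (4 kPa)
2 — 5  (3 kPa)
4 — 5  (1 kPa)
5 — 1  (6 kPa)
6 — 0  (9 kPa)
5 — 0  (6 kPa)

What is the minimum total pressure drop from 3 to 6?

15 kPa

Shortest distances from 3:
3: 0
1: 8  (via 3)
2: 9  (via 3)
0: 10  (via 1)
4: 12  (via 1)
5: 12  (via 2)
6: 15  (via 5)
Shortest route: 3–2–5–6 = 15 kPa.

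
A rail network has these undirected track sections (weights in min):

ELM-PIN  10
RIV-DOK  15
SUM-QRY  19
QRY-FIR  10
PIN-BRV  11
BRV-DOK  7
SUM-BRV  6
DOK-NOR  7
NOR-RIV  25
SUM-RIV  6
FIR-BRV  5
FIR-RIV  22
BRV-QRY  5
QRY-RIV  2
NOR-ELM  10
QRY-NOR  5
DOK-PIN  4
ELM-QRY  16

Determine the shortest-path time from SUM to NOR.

Candidate routes:
SUM–RIV–QRY–NOR: 6+2+5 = 13
SUM–BRV–QRY–NOR: 6+5+5 = 16
The minimum is 13 min via SUM–RIV–QRY–NOR.

13 min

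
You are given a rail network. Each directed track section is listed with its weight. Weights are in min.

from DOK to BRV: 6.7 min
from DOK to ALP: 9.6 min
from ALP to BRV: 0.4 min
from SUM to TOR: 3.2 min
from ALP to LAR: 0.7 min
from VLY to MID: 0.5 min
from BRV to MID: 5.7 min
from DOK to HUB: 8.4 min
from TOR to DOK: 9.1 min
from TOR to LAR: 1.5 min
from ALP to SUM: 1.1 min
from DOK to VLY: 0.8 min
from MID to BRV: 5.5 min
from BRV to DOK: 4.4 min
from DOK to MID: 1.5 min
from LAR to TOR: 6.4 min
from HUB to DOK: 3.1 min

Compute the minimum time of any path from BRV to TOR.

Candidate routes:
BRV - DOK - ALP - LAR - TOR: 4.4+9.6+0.7+6.4 = 21.1
BRV - DOK - ALP - SUM - TOR: 4.4+9.6+1.1+3.2 = 18.3
Cheapest is BRV - DOK - ALP - SUM - TOR at 18.3 min.

18.3 min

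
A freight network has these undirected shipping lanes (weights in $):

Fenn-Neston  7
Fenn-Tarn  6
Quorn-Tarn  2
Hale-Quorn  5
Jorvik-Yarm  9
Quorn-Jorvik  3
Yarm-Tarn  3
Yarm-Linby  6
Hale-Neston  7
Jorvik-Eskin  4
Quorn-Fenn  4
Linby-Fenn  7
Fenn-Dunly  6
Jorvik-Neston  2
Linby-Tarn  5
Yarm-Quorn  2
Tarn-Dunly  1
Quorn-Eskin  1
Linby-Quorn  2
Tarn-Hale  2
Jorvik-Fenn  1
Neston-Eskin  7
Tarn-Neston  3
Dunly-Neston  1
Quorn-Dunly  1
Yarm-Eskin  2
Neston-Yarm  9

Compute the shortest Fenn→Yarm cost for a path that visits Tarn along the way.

Shortest Fenn→Tarn: Fenn–Jorvik–Neston–Dunly–Tarn = 5
Shortest Tarn→Yarm: Tarn–Yarm = 3
Total via Tarn: 5 + 3 = $8.

$8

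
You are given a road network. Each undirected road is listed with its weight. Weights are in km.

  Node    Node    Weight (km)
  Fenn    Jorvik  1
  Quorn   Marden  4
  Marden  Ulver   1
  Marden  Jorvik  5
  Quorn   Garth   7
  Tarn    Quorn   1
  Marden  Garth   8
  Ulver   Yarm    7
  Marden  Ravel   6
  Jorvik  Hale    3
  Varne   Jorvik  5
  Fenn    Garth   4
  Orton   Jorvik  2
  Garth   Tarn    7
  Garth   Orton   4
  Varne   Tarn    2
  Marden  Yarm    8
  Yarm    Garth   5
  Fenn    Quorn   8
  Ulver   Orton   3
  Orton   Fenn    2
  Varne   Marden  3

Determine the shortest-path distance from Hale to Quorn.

Running Dijkstra from Hale:
Hale: 0
Jorvik: 3  (via Hale)
Fenn: 4  (via Jorvik)
Orton: 5  (via Jorvik)
Ulver: 8  (via Orton)
Marden: 8  (via Jorvik)
Garth: 8  (via Fenn)
Varne: 8  (via Jorvik)
Tarn: 10  (via Varne)
Quorn: 11  (via Tarn)
Shortest route: Hale → Jorvik → Varne → Tarn → Quorn = 11 km.

11 km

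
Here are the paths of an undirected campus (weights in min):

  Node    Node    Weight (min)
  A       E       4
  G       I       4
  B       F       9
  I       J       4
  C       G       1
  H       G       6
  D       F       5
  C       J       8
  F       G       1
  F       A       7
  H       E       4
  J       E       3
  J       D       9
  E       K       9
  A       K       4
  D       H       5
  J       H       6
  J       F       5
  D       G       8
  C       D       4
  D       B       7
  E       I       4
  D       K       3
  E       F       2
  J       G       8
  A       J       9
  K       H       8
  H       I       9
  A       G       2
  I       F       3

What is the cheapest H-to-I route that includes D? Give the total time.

13 min

Shortest H→D: H–D = 5
Best D to I: D–F–I costing 8
Total via D: 5 + 8 = 13 min.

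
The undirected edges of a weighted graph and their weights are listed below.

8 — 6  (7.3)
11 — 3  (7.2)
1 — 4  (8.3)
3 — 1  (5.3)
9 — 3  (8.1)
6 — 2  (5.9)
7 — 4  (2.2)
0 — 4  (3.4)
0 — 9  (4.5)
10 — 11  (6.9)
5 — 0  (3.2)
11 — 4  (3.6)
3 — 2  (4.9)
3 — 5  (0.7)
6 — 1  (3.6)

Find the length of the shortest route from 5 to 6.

Settle nodes by increasing distance from 5:
5: 0
3: 0.7  (via 5)
0: 3.2  (via 5)
2: 5.6  (via 3)
1: 6  (via 3)
4: 6.6  (via 0)
9: 7.7  (via 0)
11: 7.9  (via 3)
7: 8.8  (via 4)
6: 9.6  (via 1)
Shortest route: 5–3–1–6 = 9.6.

9.6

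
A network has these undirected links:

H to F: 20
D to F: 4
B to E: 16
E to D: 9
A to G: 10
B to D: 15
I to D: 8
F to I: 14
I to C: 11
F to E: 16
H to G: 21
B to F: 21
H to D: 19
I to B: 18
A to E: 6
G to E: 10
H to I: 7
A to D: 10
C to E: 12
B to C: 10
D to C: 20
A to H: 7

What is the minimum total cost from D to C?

19

Shortest distances from D:
D: 0
F: 4  (via D)
I: 8  (via D)
E: 9  (via D)
A: 10  (via D)
B: 15  (via D)
H: 15  (via I)
C: 19  (via I)
Shortest route: D–I–C = 19.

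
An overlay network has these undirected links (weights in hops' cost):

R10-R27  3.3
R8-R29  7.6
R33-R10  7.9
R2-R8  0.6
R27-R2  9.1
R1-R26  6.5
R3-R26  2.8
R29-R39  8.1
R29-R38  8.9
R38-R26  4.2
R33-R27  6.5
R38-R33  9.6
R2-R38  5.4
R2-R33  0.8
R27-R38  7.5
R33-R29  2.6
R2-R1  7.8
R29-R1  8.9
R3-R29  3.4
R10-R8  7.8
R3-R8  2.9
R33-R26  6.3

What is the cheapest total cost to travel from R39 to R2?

Candidate routes:
R39 - R29 - R8 - R2: 8.1+7.6+0.6 = 16.3
R39 - R29 - R3 - R8 - R2: 8.1+3.4+2.9+0.6 = 15
R39 - R29 - R3 - R26 - R33 - R2: 8.1+3.4+2.8+6.3+0.8 = 21.4
R39 - R29 - R33 - R2: 8.1+2.6+0.8 = 11.5
Cheapest is R39 - R29 - R33 - R2 at 11.5 hops' cost.

11.5 hops' cost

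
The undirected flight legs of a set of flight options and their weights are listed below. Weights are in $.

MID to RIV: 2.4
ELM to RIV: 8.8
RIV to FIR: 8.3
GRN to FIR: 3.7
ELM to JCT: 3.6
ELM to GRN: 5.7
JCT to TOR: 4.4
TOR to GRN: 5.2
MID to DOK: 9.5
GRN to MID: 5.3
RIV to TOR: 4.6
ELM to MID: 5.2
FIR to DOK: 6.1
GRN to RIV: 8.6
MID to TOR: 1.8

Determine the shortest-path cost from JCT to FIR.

Settle nodes by increasing distance from JCT:
JCT: 0
ELM: 3.6  (via JCT)
TOR: 4.4  (via JCT)
MID: 6.2  (via TOR)
RIV: 8.6  (via MID)
GRN: 9.3  (via ELM)
FIR: 13  (via GRN)
Shortest route: JCT → ELM → GRN → FIR = $13.

$13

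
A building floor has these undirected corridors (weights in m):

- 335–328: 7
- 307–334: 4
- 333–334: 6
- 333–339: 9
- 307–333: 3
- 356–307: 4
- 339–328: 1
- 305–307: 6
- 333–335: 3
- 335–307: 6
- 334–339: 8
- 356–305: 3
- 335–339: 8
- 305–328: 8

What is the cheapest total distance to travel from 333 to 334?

6 m

Running Dijkstra from 333:
333: 0
335: 3  (via 333)
307: 3  (via 333)
334: 6  (via 333)
Shortest route: 333–334 = 6 m.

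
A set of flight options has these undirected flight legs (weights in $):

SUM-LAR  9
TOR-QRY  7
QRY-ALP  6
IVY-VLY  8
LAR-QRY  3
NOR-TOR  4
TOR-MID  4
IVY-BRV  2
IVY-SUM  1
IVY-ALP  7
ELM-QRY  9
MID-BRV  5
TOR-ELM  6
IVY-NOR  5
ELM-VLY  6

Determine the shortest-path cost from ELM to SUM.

Shortest distances from ELM:
ELM: 0
TOR: 6  (via ELM)
VLY: 6  (via ELM)
QRY: 9  (via ELM)
MID: 10  (via TOR)
NOR: 10  (via TOR)
LAR: 12  (via QRY)
IVY: 14  (via VLY)
ALP: 15  (via QRY)
BRV: 15  (via MID)
SUM: 15  (via IVY)
Shortest route: ELM → VLY → IVY → SUM = $15.

$15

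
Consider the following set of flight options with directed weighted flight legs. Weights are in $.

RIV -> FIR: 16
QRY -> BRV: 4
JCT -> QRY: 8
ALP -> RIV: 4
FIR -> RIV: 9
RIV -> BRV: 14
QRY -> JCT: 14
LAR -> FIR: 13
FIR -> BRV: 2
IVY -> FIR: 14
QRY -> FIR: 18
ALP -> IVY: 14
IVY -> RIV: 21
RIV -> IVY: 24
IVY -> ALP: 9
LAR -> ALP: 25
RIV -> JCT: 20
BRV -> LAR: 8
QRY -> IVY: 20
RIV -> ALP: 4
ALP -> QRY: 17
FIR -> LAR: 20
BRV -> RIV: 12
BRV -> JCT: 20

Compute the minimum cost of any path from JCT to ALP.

$28

Running Dijkstra from JCT:
JCT: 0
QRY: 8  (via JCT)
BRV: 12  (via QRY)
LAR: 20  (via BRV)
RIV: 24  (via BRV)
FIR: 26  (via QRY)
IVY: 28  (via QRY)
ALP: 28  (via RIV)
Shortest route: JCT–QRY–BRV–RIV–ALP = $28.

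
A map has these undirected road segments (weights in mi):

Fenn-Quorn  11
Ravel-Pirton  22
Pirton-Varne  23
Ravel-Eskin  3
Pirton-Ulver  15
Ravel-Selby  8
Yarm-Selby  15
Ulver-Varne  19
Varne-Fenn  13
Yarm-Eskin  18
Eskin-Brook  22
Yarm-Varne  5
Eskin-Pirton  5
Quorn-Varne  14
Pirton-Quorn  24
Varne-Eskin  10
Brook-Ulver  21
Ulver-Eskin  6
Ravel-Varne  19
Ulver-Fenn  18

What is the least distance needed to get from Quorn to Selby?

Compare a few routes:
Quorn - Varne - Yarm - Selby: 14+5+15 = 34
Quorn - Varne - Eskin - Ravel - Selby: 14+10+3+8 = 35
Quorn - Varne - Ravel - Selby: 14+19+8 = 41
Quorn - Pirton - Eskin - Ravel - Selby: 24+5+3+8 = 40
The minimum is 34 mi via Quorn - Varne - Yarm - Selby.

34 mi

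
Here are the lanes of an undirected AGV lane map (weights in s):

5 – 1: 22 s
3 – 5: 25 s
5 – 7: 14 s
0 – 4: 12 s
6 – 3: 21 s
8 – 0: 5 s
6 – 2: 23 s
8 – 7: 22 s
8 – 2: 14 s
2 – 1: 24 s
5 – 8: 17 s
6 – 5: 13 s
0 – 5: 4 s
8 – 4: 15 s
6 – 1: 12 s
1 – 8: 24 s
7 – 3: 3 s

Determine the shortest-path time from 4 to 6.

Candidate routes:
4 → 0 → 5 → 6: 12+4+13 = 29
4 → 8 → 0 → 5 → 6: 15+5+4+13 = 37
The minimum is 29 s via 4 → 0 → 5 → 6.

29 s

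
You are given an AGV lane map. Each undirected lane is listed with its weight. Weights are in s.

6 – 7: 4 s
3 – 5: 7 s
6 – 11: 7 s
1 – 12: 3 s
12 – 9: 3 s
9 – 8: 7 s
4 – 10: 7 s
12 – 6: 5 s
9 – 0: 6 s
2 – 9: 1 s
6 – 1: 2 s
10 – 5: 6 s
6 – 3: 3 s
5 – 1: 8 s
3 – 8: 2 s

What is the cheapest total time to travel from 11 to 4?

30 s

Running Dijkstra from 11:
11: 0
6: 7  (via 11)
1: 9  (via 6)
3: 10  (via 6)
7: 11  (via 6)
8: 12  (via 3)
12: 12  (via 6)
9: 15  (via 12)
2: 16  (via 9)
5: 17  (via 1)
0: 21  (via 9)
10: 23  (via 5)
4: 30  (via 10)
Shortest route: 11–6–1–5–10–4 = 30 s.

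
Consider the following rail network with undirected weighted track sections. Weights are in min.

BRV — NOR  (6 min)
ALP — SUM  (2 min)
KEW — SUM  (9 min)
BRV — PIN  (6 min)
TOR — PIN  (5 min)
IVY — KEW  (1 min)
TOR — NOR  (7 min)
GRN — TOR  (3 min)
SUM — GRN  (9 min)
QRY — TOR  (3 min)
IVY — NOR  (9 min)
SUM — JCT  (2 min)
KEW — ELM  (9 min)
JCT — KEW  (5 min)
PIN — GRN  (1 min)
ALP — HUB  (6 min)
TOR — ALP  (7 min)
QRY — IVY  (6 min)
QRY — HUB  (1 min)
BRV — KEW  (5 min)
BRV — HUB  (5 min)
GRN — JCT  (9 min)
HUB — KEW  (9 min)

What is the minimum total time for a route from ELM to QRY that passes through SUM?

Best ELM to SUM: ELM → KEW → JCT → SUM costing 16
Best SUM to QRY: SUM → ALP → HUB → QRY costing 9
Total via SUM: 16 + 9 = 25 min.

25 min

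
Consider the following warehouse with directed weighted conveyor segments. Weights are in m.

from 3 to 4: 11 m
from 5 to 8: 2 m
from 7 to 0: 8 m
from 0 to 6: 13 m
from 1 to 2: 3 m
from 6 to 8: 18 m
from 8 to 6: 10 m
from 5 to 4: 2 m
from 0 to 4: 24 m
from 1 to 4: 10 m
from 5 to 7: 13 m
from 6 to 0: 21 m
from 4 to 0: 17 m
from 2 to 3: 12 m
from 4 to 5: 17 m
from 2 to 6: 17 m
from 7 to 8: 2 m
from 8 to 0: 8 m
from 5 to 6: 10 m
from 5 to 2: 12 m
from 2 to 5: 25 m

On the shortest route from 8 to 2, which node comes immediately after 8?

0

Candidate routes:
8 → 6 → 0 → 4 → 5 → 2: 10+21+24+17+12 = 84
8 → 0 → 4 → 5 → 2: 8+24+17+12 = 61
The minimum is 61 m via 8 → 0 → 4 → 5 → 2.
So from 8 the first move is to 0.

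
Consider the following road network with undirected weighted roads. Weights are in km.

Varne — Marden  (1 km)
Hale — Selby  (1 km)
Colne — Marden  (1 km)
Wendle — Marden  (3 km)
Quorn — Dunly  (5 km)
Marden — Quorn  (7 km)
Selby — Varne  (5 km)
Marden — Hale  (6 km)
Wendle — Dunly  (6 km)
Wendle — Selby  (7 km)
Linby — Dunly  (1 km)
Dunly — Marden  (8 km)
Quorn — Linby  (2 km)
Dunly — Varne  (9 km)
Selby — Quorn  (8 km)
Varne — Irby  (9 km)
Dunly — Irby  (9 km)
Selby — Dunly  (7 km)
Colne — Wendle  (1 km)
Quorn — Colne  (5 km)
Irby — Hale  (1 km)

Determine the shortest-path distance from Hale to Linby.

Candidate routes:
Hale–Irby–Dunly–Linby: 1+9+1 = 11
Hale–Selby–Dunly–Linby: 1+7+1 = 9
The minimum is 9 km via Hale–Selby–Dunly–Linby.

9 km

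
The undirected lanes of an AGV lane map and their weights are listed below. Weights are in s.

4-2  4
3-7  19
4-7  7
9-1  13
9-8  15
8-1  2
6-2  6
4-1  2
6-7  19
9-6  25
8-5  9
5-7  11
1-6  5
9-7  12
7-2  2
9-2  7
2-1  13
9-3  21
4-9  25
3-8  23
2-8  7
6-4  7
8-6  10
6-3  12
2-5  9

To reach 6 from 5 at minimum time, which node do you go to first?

Candidate routes:
5–2–6: 9+6 = 15
5–8–1–6: 9+2+5 = 16
5–8–6: 9+10 = 19
The minimum is 15 s via 5–2–6.
So from 5 the first move is to 2.

2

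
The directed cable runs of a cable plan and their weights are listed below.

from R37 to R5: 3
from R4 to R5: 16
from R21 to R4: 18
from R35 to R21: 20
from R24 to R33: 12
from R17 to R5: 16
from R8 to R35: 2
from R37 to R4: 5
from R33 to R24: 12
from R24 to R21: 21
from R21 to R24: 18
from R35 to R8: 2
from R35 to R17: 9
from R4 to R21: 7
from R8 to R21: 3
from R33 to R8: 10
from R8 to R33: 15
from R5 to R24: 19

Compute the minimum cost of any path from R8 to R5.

27

Shortest distances from R8:
R8: 0
R35: 2  (via R8)
R21: 3  (via R8)
R17: 11  (via R35)
R33: 15  (via R8)
R4: 21  (via R21)
R24: 21  (via R21)
R5: 27  (via R17)
Shortest route: R8 → R35 → R17 → R5 = 27.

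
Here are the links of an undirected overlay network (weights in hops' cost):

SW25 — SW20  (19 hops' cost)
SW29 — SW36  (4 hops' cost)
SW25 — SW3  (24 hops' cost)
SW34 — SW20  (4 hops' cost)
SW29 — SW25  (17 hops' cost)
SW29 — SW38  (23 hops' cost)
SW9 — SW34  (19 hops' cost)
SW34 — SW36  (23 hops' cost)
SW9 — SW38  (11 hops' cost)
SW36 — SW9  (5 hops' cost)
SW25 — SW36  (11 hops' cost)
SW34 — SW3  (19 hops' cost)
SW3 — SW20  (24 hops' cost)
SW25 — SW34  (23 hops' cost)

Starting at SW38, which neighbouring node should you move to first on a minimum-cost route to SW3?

Compare a few routes:
SW38 → SW9 → SW34 → SW20 → SW3: 11+19+4+24 = 58
SW38 → SW9 → SW36 → SW25 → SW3: 11+5+11+24 = 51
SW38 → SW9 → SW34 → SW3: 11+19+19 = 49
The minimum is 49 hops' cost via SW38 → SW9 → SW34 → SW3.
So from SW38 the first move is to SW9.

SW9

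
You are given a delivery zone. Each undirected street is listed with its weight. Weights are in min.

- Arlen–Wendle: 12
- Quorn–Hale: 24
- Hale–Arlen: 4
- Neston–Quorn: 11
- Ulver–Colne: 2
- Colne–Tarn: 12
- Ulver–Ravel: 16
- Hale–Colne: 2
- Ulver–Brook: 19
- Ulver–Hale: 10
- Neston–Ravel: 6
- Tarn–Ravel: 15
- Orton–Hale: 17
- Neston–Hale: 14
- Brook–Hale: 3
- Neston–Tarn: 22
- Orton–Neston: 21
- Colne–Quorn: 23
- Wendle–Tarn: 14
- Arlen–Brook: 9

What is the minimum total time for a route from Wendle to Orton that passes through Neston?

51 min

Shortest Wendle→Neston: Wendle → Arlen → Hale → Neston = 30
Shortest Neston→Orton: Neston → Orton = 21
Total via Neston: 30 + 21 = 51 min.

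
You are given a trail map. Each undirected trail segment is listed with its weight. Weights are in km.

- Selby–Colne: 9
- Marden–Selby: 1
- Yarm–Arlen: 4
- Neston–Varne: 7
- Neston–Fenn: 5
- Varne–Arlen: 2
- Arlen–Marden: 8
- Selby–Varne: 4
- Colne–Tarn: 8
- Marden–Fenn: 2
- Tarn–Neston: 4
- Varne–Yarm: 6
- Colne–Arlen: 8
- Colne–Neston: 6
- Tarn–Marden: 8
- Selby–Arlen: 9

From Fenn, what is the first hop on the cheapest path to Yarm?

Compare a few routes:
Fenn–Marden–Arlen–Yarm: 2+8+4 = 14
Fenn–Marden–Selby–Arlen–Yarm: 2+1+9+4 = 16
Fenn–Marden–Selby–Varne–Yarm: 2+1+4+6 = 13
Fenn–Neston–Varne–Arlen–Yarm: 5+7+2+4 = 18
The minimum is 13 km via Fenn–Marden–Selby–Varne–Yarm.
So from Fenn the first move is to Marden.

Marden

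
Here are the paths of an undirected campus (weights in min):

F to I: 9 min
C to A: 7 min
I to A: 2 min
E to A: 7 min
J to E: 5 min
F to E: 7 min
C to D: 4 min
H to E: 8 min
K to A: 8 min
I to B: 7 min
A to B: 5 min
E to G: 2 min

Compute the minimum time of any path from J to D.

23 min

Compare a few routes:
J–E–A–C–D: 5+7+7+4 = 23
J–E–F–I–A–C–D: 5+7+9+2+7+4 = 34
The minimum is 23 min via J–E–A–C–D.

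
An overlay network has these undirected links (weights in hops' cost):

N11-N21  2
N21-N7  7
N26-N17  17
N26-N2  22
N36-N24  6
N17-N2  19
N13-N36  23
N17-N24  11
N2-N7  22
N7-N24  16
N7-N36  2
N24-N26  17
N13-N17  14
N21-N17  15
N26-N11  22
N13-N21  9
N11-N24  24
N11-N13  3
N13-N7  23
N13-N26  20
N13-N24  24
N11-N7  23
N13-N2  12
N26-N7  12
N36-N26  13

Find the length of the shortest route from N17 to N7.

19 hops' cost

Enumerating some paths:
N17 → N24 → N36 → N7: 11+6+2 = 19
N17 → N21 → N7: 15+7 = 22
The minimum is 19 hops' cost via N17 → N24 → N36 → N7.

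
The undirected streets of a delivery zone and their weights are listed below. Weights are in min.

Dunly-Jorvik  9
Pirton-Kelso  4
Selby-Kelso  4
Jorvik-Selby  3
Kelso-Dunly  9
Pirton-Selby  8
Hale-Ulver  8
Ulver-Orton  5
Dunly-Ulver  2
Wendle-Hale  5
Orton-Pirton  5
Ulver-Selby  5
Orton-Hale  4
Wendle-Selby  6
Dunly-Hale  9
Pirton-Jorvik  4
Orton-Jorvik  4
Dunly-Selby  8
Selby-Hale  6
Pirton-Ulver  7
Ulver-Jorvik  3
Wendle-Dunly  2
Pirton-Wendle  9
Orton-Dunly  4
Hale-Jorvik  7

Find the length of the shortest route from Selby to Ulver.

Settle nodes by increasing distance from Selby:
Selby: 0
Jorvik: 3  (via Selby)
Kelso: 4  (via Selby)
Ulver: 5  (via Selby)
Shortest route: Selby → Ulver = 5 min.

5 min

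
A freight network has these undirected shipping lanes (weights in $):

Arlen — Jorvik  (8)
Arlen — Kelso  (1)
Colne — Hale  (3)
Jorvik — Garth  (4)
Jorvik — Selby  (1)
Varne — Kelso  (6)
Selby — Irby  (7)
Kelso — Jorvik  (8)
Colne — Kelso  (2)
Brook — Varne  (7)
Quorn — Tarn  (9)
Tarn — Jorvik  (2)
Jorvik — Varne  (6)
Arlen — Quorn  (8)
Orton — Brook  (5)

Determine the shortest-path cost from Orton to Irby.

$26

Compare a few routes:
Orton - Brook - Varne - Kelso - Arlen - Jorvik - Selby - Irby: 5+7+6+1+8+1+7 = 35
Orton - Brook - Varne - Jorvik - Selby - Irby: 5+7+6+1+7 = 26
Orton - Brook - Varne - Kelso - Jorvik - Selby - Irby: 5+7+6+8+1+7 = 34
Cheapest is Orton - Brook - Varne - Jorvik - Selby - Irby at $26.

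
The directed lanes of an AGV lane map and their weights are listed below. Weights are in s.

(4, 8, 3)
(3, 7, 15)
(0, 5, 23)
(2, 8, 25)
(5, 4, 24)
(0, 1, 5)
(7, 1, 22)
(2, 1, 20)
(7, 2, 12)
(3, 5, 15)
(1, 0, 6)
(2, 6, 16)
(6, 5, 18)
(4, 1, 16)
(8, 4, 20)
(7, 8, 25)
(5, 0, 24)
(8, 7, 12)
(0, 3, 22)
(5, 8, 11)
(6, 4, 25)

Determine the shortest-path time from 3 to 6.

43 s

Settle nodes by increasing distance from 3:
3: 0
5: 15  (via 3)
7: 15  (via 3)
8: 26  (via 5)
2: 27  (via 7)
1: 37  (via 7)
0: 39  (via 5)
4: 39  (via 5)
6: 43  (via 2)
Shortest route: 3 → 7 → 2 → 6 = 43 s.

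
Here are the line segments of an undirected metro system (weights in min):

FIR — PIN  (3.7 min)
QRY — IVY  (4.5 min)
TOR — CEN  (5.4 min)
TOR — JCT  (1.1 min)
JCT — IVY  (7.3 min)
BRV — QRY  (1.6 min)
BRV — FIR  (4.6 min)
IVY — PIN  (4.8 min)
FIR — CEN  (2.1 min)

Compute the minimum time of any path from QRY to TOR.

Settle nodes by increasing distance from QRY:
QRY: 0
BRV: 1.6  (via QRY)
IVY: 4.5  (via QRY)
FIR: 6.2  (via BRV)
CEN: 8.3  (via FIR)
PIN: 9.3  (via IVY)
JCT: 11.8  (via IVY)
TOR: 12.9  (via JCT)
Shortest route: QRY–IVY–JCT–TOR = 12.9 min.

12.9 min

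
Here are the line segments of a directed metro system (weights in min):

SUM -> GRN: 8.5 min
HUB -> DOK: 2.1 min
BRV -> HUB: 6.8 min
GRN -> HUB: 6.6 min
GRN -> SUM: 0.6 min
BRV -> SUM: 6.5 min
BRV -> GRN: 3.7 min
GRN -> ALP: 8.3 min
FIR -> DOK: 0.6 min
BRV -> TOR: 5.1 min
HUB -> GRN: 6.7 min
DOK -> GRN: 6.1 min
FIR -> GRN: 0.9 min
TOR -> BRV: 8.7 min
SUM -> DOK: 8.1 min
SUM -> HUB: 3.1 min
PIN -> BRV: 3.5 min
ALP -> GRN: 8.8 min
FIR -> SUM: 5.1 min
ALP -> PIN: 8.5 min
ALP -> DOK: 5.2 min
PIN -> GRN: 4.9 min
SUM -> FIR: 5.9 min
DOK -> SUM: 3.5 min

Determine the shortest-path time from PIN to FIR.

Settle nodes by increasing distance from PIN:
PIN: 0
BRV: 3.5  (via PIN)
GRN: 4.9  (via PIN)
SUM: 5.5  (via GRN)
TOR: 8.6  (via BRV)
HUB: 8.6  (via SUM)
DOK: 10.7  (via HUB)
FIR: 11.4  (via SUM)
Shortest route: PIN → GRN → SUM → FIR = 11.4 min.

11.4 min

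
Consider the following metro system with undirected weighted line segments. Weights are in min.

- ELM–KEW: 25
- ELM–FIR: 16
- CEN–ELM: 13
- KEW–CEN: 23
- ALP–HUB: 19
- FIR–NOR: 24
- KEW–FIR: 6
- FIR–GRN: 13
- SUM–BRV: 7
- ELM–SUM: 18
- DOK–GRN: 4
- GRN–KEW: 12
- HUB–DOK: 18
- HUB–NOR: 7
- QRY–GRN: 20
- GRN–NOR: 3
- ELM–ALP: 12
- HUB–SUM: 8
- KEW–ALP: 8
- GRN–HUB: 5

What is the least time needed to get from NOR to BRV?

22 min

Shortest distances from NOR:
NOR: 0
GRN: 3  (via NOR)
HUB: 7  (via NOR)
DOK: 7  (via GRN)
KEW: 15  (via GRN)
SUM: 15  (via HUB)
FIR: 16  (via GRN)
BRV: 22  (via SUM)
Shortest route: NOR → HUB → SUM → BRV = 22 min.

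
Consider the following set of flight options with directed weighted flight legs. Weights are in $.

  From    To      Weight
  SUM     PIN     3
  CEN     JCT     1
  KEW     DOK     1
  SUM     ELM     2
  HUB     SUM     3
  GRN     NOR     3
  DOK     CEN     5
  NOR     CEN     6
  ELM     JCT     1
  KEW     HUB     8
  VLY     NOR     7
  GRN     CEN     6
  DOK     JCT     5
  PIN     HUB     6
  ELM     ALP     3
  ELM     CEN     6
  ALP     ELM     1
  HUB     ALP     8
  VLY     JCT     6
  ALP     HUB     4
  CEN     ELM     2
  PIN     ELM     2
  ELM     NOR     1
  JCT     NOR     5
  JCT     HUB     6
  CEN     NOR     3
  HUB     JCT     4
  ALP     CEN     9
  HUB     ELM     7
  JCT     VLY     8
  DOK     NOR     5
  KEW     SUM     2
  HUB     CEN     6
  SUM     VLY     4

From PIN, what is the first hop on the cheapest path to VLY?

Enumerating some paths:
PIN - ELM - ALP - HUB - SUM - VLY: 2+3+4+3+4 = 16
PIN - ELM - JCT - HUB - SUM - VLY: 2+1+6+3+4 = 16
PIN - ELM - JCT - VLY: 2+1+8 = 11
PIN - HUB - SUM - VLY: 6+3+4 = 13
The minimum is $11 via PIN - ELM - JCT - VLY.
So from PIN the first move is to ELM.

ELM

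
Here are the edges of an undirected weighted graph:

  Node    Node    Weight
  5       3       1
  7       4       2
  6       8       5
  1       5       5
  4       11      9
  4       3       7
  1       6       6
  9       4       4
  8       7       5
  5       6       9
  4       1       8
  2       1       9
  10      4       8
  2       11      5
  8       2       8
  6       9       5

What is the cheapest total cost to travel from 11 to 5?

17

Compare a few routes:
11 - 4 - 1 - 5: 9+8+5 = 22
11 - 4 - 3 - 5: 9+7+1 = 17
11 - 2 - 1 - 5: 5+9+5 = 19
11 - 4 - 9 - 6 - 5: 9+4+5+9 = 27
Cheapest is 11 - 4 - 3 - 5 at 17.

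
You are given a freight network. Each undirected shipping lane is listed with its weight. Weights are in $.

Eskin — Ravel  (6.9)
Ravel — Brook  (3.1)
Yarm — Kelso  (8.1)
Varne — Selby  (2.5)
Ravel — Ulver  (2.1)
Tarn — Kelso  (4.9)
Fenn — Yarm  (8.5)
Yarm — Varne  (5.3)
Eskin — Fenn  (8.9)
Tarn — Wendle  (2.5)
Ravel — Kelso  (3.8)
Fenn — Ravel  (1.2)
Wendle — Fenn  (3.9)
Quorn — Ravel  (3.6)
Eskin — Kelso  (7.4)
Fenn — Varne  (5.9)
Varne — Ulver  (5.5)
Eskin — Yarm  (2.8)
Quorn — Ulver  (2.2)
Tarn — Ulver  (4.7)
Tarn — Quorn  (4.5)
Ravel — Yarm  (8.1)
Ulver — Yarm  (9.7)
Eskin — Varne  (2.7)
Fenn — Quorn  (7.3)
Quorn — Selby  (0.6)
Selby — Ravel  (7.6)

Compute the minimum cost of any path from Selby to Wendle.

$7.6

Compare a few routes:
Selby → Quorn → Tarn → Wendle: 0.6+4.5+2.5 = 7.6
Selby → Quorn → Ulver → Tarn → Wendle: 0.6+2.2+4.7+2.5 = 10
Selby → Quorn → Ulver → Ravel → Fenn → Wendle: 0.6+2.2+2.1+1.2+3.9 = 10
Selby → Quorn → Ravel → Fenn → Wendle: 0.6+3.6+1.2+3.9 = 9.3
Cheapest is Selby → Quorn → Tarn → Wendle at $7.6.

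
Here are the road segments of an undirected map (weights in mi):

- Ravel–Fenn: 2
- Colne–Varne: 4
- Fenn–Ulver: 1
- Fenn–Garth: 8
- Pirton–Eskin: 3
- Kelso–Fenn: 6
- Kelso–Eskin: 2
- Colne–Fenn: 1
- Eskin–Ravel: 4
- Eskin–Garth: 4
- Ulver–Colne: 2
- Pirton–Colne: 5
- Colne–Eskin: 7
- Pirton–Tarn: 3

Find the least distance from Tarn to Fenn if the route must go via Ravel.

12 mi

Best Tarn to Ravel: Tarn → Pirton → Eskin → Ravel costing 10
Best Ravel to Fenn: Ravel → Fenn costing 2
Total via Ravel: 10 + 2 = 12 mi.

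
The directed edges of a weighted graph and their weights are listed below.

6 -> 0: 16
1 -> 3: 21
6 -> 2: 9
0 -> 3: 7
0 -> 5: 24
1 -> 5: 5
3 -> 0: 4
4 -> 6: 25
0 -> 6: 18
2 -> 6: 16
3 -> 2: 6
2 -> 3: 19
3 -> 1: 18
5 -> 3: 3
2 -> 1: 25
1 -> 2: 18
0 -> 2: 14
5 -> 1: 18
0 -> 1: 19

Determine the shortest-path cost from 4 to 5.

64

Settle nodes by increasing distance from 4:
4: 0
6: 25  (via 4)
2: 34  (via 6)
0: 41  (via 6)
3: 48  (via 0)
1: 59  (via 2)
5: 64  (via 1)
Shortest route: 4 → 6 → 2 → 1 → 5 = 64.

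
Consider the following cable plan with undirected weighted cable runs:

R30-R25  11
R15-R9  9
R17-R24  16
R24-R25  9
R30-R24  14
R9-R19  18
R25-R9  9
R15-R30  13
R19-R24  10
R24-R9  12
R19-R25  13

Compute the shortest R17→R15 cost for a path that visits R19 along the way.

53

Best R17 to R19: R17 → R24 → R19 costing 26
Shortest R19→R15: R19 → R9 → R15 = 27
Total via R19: 26 + 27 = 53.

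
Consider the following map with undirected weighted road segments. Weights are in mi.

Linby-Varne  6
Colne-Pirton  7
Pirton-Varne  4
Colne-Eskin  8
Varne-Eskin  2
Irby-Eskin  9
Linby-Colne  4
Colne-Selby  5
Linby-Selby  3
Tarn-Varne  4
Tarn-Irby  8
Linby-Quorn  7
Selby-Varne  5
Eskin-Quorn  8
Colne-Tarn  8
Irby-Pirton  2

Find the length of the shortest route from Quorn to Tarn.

14 mi

Compare a few routes:
Quorn - Linby - Varne - Tarn: 7+6+4 = 17
Quorn - Eskin - Varne - Tarn: 8+2+4 = 14
Cheapest is Quorn - Eskin - Varne - Tarn at 14 mi.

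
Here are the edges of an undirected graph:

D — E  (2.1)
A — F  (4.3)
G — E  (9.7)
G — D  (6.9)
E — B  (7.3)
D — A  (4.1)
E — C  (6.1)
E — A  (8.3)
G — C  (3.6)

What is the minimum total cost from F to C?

16.6

Candidate routes:
F–A–E–C: 4.3+8.3+6.1 = 18.7
F–A–D–G–C: 4.3+4.1+6.9+3.6 = 18.9
F–A–D–E–C: 4.3+4.1+2.1+6.1 = 16.6
F–A–D–E–G–C: 4.3+4.1+2.1+9.7+3.6 = 23.8
The minimum is 16.6 via F–A–D–E–C.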